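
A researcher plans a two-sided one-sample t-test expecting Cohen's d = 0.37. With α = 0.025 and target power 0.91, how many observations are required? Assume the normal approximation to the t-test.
n = 94

Sample size formula (one-sample t-test, normal approximation):
n = ((z_{α/2} + z_β) / d)²

z_{α/2} = 2.241 (for α = 0.025, two-sided)
z_β = 1.341 (for power = 0.91)
d = 0.37

n = ((2.241 + 1.341) / 0.37)²
n = (9.681)²
n ≈ 93.72
Round up to the next whole number: n = 94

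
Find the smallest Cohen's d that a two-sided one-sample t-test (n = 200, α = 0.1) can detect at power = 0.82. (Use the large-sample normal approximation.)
d ≈ 0.18

Minimum detectable effect (one-sample t-test, normal approximation):
d = (z_{α/2} + z_β) / √n
d = (1.645 + 0.915) / √200
d = 2.560 / 14.142
d ≈ 0.18

By Cohen's convention (0.2 small / 0.5 medium / 0.8 large): very small effect.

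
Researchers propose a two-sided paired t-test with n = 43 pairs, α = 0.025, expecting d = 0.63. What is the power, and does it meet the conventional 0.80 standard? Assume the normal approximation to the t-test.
Power ≈ 0.97; the study is adequately powered (power ≥ 0.80)

Power calculation (paired t-test, normal approximation):
z_β = d · √n - z_{α/2}
z_β = 0.63 · √43 - 2.241
z_β = 0.63 · 6.557 - 2.241
z_β = 1.890

Power = Φ(z_β) = Φ(1.890) ≈ 0.971

Effect size d = 0.63 is medium by Cohen's convention (0.2/0.5/0.8).

Threshold: power ≥ 0.80 is conventionally adequate.
Power ≈ 0.97 → the study is adequately powered (power ≥ 0.80).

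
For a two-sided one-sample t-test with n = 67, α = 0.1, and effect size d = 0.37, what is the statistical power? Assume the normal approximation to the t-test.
Power ≈ 0.92

Power calculation (one-sample t-test, normal approximation):
z_β = d · √n - z_{α/2}
z_β = 0.37 · √67 - 1.645
z_β = 0.37 · 8.185 - 1.645
z_β = 1.384

Power = Φ(z_β) = Φ(1.384) ≈ 0.917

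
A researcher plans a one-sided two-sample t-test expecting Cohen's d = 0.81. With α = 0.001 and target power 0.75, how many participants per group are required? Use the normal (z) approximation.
n = 44 per group

Sample size formula (two-sample t-test, normal approximation):
n = 2 · ((z_α + z_β) / d)²

z_α = 3.090 (for α = 0.001, one-sided)
z_β = 0.674 (for power = 0.75)
d = 0.81

n = 2 · ((3.090 + 0.674) / 0.81)²
n = 2 · (4.647)²
n ≈ 43.19
Round up to the next whole number: n = 44 per group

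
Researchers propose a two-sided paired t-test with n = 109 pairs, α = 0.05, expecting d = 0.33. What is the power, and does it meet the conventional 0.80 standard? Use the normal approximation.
Power ≈ 0.93; the study is adequately powered (power ≥ 0.80)

Power calculation (paired t-test, normal approximation):
z_β = d · √n - z_{α/2}
z_β = 0.33 · √109 - 1.960
z_β = 0.33 · 10.440 - 1.960
z_β = 1.485

Power = Φ(z_β) = Φ(1.485) ≈ 0.931

Effect size d = 0.33 is small by Cohen's convention (0.2/0.5/0.8).

Threshold: power ≥ 0.80 is conventionally adequate.
Power ≈ 0.93 → the study is adequately powered (power ≥ 0.80).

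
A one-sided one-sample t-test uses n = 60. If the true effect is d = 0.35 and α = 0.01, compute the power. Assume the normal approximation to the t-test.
Power ≈ 0.65

Power calculation (one-sample t-test, normal approximation):
z_β = d · √n - z_α
z_β = 0.35 · √60 - 2.326
z_β = 0.35 · 7.746 - 2.326
z_β = 0.385

Power = Φ(z_β) = Φ(0.385) ≈ 0.650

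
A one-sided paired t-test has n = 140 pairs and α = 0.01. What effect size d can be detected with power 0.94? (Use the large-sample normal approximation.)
d ≈ 0.33

Minimum detectable effect (paired t-test, normal approximation):
d = (z_α + z_β) / √n
d = (2.326 + 1.555) / √140
d = 3.881 / 11.832
d ≈ 0.33

By Cohen's convention (0.2 small / 0.5 medium / 0.8 large): small effect.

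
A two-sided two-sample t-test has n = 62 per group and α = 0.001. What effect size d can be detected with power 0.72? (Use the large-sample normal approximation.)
d ≈ 0.70

Minimum detectable effect (two-sample t-test, normal approximation):
d = (z_{α/2} + z_β) / √(n/2)
d = (3.291 + 0.583) / √(62/2)
d = 3.873 / 5.568
d ≈ 0.70

By Cohen's convention (0.2 small / 0.5 medium / 0.8 large): medium effect.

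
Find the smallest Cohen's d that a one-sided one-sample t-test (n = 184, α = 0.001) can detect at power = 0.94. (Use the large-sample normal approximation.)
d ≈ 0.34

Minimum detectable effect (one-sample t-test, normal approximation):
d = (z_α + z_β) / √n
d = (3.090 + 1.555) / √184
d = 4.645 / 13.565
d ≈ 0.34

By Cohen's convention (0.2 small / 0.5 medium / 0.8 large): small effect.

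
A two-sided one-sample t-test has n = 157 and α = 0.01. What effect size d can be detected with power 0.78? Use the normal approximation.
d ≈ 0.27

Minimum detectable effect (one-sample t-test, normal approximation):
d = (z_{α/2} + z_β) / √n
d = (2.576 + 0.772) / √157
d = 3.348 / 12.530
d ≈ 0.27

By Cohen's convention (0.2 small / 0.5 medium / 0.8 large): small effect.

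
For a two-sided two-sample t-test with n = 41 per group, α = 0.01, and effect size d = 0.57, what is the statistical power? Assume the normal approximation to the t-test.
Power ≈ 0.50

Power calculation (two-sample t-test, normal approximation):
z_β = d · √(n/2) - z_{α/2}
z_β = 0.57 · √(41/2) - 2.576
z_β = 0.57 · 4.528 - 2.576
z_β = 0.005

Power = Φ(z_β) = Φ(0.005) ≈ 0.502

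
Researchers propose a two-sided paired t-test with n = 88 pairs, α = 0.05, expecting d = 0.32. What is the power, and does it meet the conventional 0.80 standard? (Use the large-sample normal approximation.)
Power ≈ 0.85; the study is adequately powered (power ≥ 0.80)

Power calculation (paired t-test, normal approximation):
z_β = d · √n - z_{α/2}
z_β = 0.32 · √88 - 1.960
z_β = 0.32 · 9.381 - 1.960
z_β = 1.042

Power = Φ(z_β) = Φ(1.042) ≈ 0.851

Effect size d = 0.32 is small by Cohen's convention (0.2/0.5/0.8).

Threshold: power ≥ 0.80 is conventionally adequate.
Power ≈ 0.85 → the study is adequately powered (power ≥ 0.80).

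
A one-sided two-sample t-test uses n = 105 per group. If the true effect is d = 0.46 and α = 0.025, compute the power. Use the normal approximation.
Power ≈ 0.92

Power calculation (two-sample t-test, normal approximation):
z_β = d · √(n/2) - z_α
z_β = 0.46 · √(105/2) - 1.960
z_β = 0.46 · 7.246 - 1.960
z_β = 1.373

Power = Φ(z_β) = Φ(1.373) ≈ 0.915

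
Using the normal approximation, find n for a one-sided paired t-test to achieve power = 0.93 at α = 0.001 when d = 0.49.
n = 87 pairs

Sample size formula (paired t-test, normal approximation):
n = ((z_α + z_β) / d)²

z_α = 3.090 (for α = 0.001, one-sided)
z_β = 1.476 (for power = 0.93)
d = 0.49

n = ((3.090 + 1.476) / 0.49)²
n = (9.318)²
n ≈ 86.83
Round up to the next whole number: n = 87 pairs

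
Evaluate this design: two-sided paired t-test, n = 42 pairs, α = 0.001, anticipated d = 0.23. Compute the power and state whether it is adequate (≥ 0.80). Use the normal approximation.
Power ≈ 0.04; the study is underpowered (power < 0.80)

Power calculation (paired t-test, normal approximation):
z_β = d · √n - z_{α/2}
z_β = 0.23 · √42 - 3.291
z_β = 0.23 · 6.481 - 3.291
z_β = -1.800

Power = Φ(z_β) = Φ(-1.800) ≈ 0.036

Effect size d = 0.23 is small by Cohen's convention (0.2/0.5/0.8).

Threshold: power ≥ 0.80 is conventionally adequate.
Power ≈ 0.04 → the study is underpowered (power < 0.80).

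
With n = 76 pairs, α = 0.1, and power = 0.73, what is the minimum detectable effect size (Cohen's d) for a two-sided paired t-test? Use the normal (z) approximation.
d ≈ 0.26

Minimum detectable effect (paired t-test, normal approximation):
d = (z_{α/2} + z_β) / √n
d = (1.645 + 0.613) / √76
d = 2.258 / 8.718
d ≈ 0.26

By Cohen's convention (0.2 small / 0.5 medium / 0.8 large): small effect.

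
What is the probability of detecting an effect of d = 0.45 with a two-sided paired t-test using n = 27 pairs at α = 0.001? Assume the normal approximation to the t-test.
Power ≈ 0.17

Power calculation (paired t-test, normal approximation):
z_β = d · √n - z_{α/2}
z_β = 0.45 · √27 - 3.291
z_β = 0.45 · 5.196 - 3.291
z_β = -0.952

Power = Φ(z_β) = Φ(-0.952) ≈ 0.170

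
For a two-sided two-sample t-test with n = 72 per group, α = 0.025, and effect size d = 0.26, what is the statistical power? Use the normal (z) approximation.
Power ≈ 0.25

Power calculation (two-sample t-test, normal approximation):
z_β = d · √(n/2) - z_{α/2}
z_β = 0.26 · √(72/2) - 2.241
z_β = 0.26 · 6.000 - 2.241
z_β = -0.681

Power = Φ(z_β) = Φ(-0.681) ≈ 0.248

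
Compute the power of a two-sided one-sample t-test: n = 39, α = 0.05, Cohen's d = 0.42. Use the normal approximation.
Power ≈ 0.75

Power calculation (one-sample t-test, normal approximation):
z_β = d · √n - z_{α/2}
z_β = 0.42 · √39 - 1.960
z_β = 0.42 · 6.245 - 1.960
z_β = 0.663

Power = Φ(z_β) = Φ(0.663) ≈ 0.746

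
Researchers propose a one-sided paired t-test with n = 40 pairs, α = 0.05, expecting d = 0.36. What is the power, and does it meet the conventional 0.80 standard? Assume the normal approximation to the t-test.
Power ≈ 0.74; the study is underpowered (power < 0.80)

Power calculation (paired t-test, normal approximation):
z_β = d · √n - z_α
z_β = 0.36 · √40 - 1.645
z_β = 0.36 · 6.325 - 1.645
z_β = 0.632

Power = Φ(z_β) = Φ(0.632) ≈ 0.736

Effect size d = 0.36 is small by Cohen's convention (0.2/0.5/0.8).

Threshold: power ≥ 0.80 is conventionally adequate.
Power ≈ 0.74 → the study is underpowered (power < 0.80).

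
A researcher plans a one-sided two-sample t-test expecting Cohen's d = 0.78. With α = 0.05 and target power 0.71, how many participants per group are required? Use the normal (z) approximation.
n = 16 per group

Sample size formula (two-sample t-test, normal approximation):
n = 2 · ((z_α + z_β) / d)²

z_α = 1.645 (for α = 0.05, one-sided)
z_β = 0.553 (for power = 0.71)
d = 0.78

n = 2 · ((1.645 + 0.553) / 0.78)²
n = 2 · (2.818)²
n ≈ 15.88
Round up to the next whole number: n = 16 per group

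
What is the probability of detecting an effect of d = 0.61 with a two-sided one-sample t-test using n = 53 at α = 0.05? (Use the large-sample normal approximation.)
Power ≈ 0.99

Power calculation (one-sample t-test, normal approximation):
z_β = d · √n - z_{α/2}
z_β = 0.61 · √53 - 1.960
z_β = 0.61 · 7.280 - 1.960
z_β = 2.481

Power = Φ(z_β) = Φ(2.481) ≈ 0.993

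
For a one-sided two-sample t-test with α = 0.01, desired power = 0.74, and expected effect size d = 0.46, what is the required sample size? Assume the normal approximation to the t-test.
n = 84 per group

Sample size formula (two-sample t-test, normal approximation):
n = 2 · ((z_α + z_β) / d)²

z_α = 2.326 (for α = 0.01, one-sided)
z_β = 0.643 (for power = 0.74)
d = 0.46

n = 2 · ((2.326 + 0.643) / 0.46)²
n = 2 · (6.454)²
n ≈ 83.31
Round up to the next whole number: n = 84 per group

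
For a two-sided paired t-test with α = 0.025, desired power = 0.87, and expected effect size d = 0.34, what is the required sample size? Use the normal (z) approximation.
n = 99 pairs

Sample size formula (paired t-test, normal approximation):
n = ((z_{α/2} + z_β) / d)²

z_{α/2} = 2.241 (for α = 0.025, two-sided)
z_β = 1.126 (for power = 0.87)
d = 0.34

n = ((2.241 + 1.126) / 0.34)²
n = (9.903)²
n ≈ 98.07
Round up to the next whole number: n = 99 pairs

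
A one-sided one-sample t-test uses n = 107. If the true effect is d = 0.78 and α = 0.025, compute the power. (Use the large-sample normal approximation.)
Power ≈ 1.00

Power calculation (one-sample t-test, normal approximation):
z_β = d · √n - z_α
z_β = 0.78 · √107 - 1.960
z_β = 0.78 · 10.344 - 1.960
z_β = 6.108

Power = Φ(z_β) = Φ(6.108) ≈ 1.000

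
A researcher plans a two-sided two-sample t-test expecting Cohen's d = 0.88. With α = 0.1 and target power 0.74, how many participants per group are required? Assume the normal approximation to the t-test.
n = 14 per group

Sample size formula (two-sample t-test, normal approximation):
n = 2 · ((z_{α/2} + z_β) / d)²

z_{α/2} = 1.645 (for α = 0.1, two-sided)
z_β = 0.643 (for power = 0.74)
d = 0.88

n = 2 · ((1.645 + 0.643) / 0.88)²
n = 2 · (2.600)²
n ≈ 13.52
Round up to the next whole number: n = 14 per group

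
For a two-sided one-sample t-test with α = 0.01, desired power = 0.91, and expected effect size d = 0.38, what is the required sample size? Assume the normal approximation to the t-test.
n = 107

Sample size formula (one-sample t-test, normal approximation):
n = ((z_{α/2} + z_β) / d)²

z_{α/2} = 2.576 (for α = 0.01, two-sided)
z_β = 1.341 (for power = 0.91)
d = 0.38

n = ((2.576 + 1.341) / 0.38)²
n = (10.308)²
n ≈ 106.25
Round up to the next whole number: n = 107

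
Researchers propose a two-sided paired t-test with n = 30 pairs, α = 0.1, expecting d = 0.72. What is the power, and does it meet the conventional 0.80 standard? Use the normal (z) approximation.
Power ≈ 0.99; the study is adequately powered (power ≥ 0.80)

Power calculation (paired t-test, normal approximation):
z_β = d · √n - z_{α/2}
z_β = 0.72 · √30 - 1.645
z_β = 0.72 · 5.477 - 1.645
z_β = 2.299

Power = Φ(z_β) = Φ(2.299) ≈ 0.989

Effect size d = 0.72 is medium by Cohen's convention (0.2/0.5/0.8).

Threshold: power ≥ 0.80 is conventionally adequate.
Power ≈ 0.99 → the study is adequately powered (power ≥ 0.80).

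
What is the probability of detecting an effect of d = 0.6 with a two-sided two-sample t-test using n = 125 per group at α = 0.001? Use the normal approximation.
Power ≈ 0.93

Power calculation (two-sample t-test, normal approximation):
z_β = d · √(n/2) - z_{α/2}
z_β = 0.6 · √(125/2) - 3.291
z_β = 0.6 · 7.906 - 3.291
z_β = 1.453

Power = Φ(z_β) = Φ(1.453) ≈ 0.927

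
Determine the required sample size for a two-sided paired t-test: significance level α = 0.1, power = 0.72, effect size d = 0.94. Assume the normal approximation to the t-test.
n = 6 pairs

Sample size formula (paired t-test, normal approximation):
n = ((z_{α/2} + z_β) / d)²

z_{α/2} = 1.645 (for α = 0.1, two-sided)
z_β = 0.583 (for power = 0.72)
d = 0.94

n = ((1.645 + 0.583) / 0.94)²
n = (2.370)²
n ≈ 5.62
Round up to the next whole number: n = 6 pairs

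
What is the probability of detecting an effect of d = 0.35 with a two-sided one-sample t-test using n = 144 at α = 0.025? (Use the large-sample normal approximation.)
Power ≈ 0.97

Power calculation (one-sample t-test, normal approximation):
z_β = d · √n - z_{α/2}
z_β = 0.35 · √144 - 2.241
z_β = 0.35 · 12.000 - 2.241
z_β = 1.959

Power = Φ(z_β) = Φ(1.959) ≈ 0.975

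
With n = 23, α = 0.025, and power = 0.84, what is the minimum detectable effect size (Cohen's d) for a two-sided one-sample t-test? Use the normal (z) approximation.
d ≈ 0.67

Minimum detectable effect (one-sample t-test, normal approximation):
d = (z_{α/2} + z_β) / √n
d = (2.241 + 0.994) / √23
d = 3.236 / 4.796
d ≈ 0.67

By Cohen's convention (0.2 small / 0.5 medium / 0.8 large): medium effect.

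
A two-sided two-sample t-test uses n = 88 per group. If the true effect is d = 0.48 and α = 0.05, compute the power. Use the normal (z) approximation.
Power ≈ 0.89

Power calculation (two-sample t-test, normal approximation):
z_β = d · √(n/2) - z_{α/2}
z_β = 0.48 · √(88/2) - 1.960
z_β = 0.48 · 6.633 - 1.960
z_β = 1.224

Power = Φ(z_β) = Φ(1.224) ≈ 0.890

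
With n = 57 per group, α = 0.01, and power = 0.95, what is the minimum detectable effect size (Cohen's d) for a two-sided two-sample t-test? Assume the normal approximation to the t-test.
d ≈ 0.79

Minimum detectable effect (two-sample t-test, normal approximation):
d = (z_{α/2} + z_β) / √(n/2)
d = (2.576 + 1.645) / √(57/2)
d = 4.221 / 5.339
d ≈ 0.79

By Cohen's convention (0.2 small / 0.5 medium / 0.8 large): medium effect.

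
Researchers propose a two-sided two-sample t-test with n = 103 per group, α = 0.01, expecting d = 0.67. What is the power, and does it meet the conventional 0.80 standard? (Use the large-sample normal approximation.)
Power ≈ 0.99; the study is adequately powered (power ≥ 0.80)

Power calculation (two-sample t-test, normal approximation):
z_β = d · √(n/2) - z_{α/2}
z_β = 0.67 · √(103/2) - 2.576
z_β = 0.67 · 7.176 - 2.576
z_β = 2.232

Power = Φ(z_β) = Φ(2.232) ≈ 0.987

Effect size d = 0.67 is medium by Cohen's convention (0.2/0.5/0.8).

Threshold: power ≥ 0.80 is conventionally adequate.
Power ≈ 0.99 → the study is adequately powered (power ≥ 0.80).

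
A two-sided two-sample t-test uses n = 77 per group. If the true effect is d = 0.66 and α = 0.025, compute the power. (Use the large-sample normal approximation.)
Power ≈ 0.97

Power calculation (two-sample t-test, normal approximation):
z_β = d · √(n/2) - z_{α/2}
z_β = 0.66 · √(77/2) - 2.241
z_β = 0.66 · 6.205 - 2.241
z_β = 1.854

Power = Φ(z_β) = Φ(1.854) ≈ 0.968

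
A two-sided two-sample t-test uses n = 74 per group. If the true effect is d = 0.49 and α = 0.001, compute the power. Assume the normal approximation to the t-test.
Power ≈ 0.38

Power calculation (two-sample t-test, normal approximation):
z_β = d · √(n/2) - z_{α/2}
z_β = 0.49 · √(74/2) - 3.291
z_β = 0.49 · 6.083 - 3.291
z_β = -0.310

Power = Φ(z_β) = Φ(-0.310) ≈ 0.378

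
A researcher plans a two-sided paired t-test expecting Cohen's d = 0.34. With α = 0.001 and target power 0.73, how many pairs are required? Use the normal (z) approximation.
n = 132 pairs

Sample size formula (paired t-test, normal approximation):
n = ((z_{α/2} + z_β) / d)²

z_{α/2} = 3.291 (for α = 0.001, two-sided)
z_β = 0.613 (for power = 0.73)
d = 0.34

n = ((3.291 + 0.613) / 0.34)²
n = (11.482)²
n ≈ 131.84
Round up to the next whole number: n = 132 pairs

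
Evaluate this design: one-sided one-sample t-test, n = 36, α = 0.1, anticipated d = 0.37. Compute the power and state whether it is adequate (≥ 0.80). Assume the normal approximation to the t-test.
Power ≈ 0.83; the study is adequately powered (power ≥ 0.80)

Power calculation (one-sample t-test, normal approximation):
z_β = d · √n - z_α
z_β = 0.37 · √36 - 1.282
z_β = 0.37 · 6.000 - 1.282
z_β = 0.938

Power = Φ(z_β) = Φ(0.938) ≈ 0.826

Effect size d = 0.37 is small by Cohen's convention (0.2/0.5/0.8).

Threshold: power ≥ 0.80 is conventionally adequate.
Power ≈ 0.83 → the study is adequately powered (power ≥ 0.80).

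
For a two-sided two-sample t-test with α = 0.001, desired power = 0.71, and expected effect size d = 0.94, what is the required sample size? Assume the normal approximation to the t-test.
n = 34 per group

Sample size formula (two-sample t-test, normal approximation):
n = 2 · ((z_{α/2} + z_β) / d)²

z_{α/2} = 3.291 (for α = 0.001, two-sided)
z_β = 0.553 (for power = 0.71)
d = 0.94

n = 2 · ((3.291 + 0.553) / 0.94)²
n = 2 · (4.089)²
n ≈ 33.44
Round up to the next whole number: n = 34 per group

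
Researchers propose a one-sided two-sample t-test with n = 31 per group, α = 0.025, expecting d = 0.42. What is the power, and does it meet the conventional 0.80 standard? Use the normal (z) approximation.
Power ≈ 0.38; the study is underpowered (power < 0.80)

Power calculation (two-sample t-test, normal approximation):
z_β = d · √(n/2) - z_α
z_β = 0.42 · √(31/2) - 1.960
z_β = 0.42 · 3.937 - 1.960
z_β = -0.306

Power = Φ(z_β) = Φ(-0.306) ≈ 0.380

Effect size d = 0.42 is small by Cohen's convention (0.2/0.5/0.8).

Threshold: power ≥ 0.80 is conventionally adequate.
Power ≈ 0.38 → the study is underpowered (power < 0.80).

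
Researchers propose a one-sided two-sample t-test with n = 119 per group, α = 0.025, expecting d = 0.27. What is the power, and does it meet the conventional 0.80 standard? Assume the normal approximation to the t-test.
Power ≈ 0.55; the study is underpowered (power < 0.80)

Power calculation (two-sample t-test, normal approximation):
z_β = d · √(n/2) - z_α
z_β = 0.27 · √(119/2) - 1.960
z_β = 0.27 · 7.714 - 1.960
z_β = 0.123

Power = Φ(z_β) = Φ(0.123) ≈ 0.549

Effect size d = 0.27 is small by Cohen's convention (0.2/0.5/0.8).

Threshold: power ≥ 0.80 is conventionally adequate.
Power ≈ 0.55 → the study is underpowered (power < 0.80).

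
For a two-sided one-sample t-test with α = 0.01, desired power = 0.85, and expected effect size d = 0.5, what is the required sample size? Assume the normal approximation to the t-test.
n = 53

Sample size formula (one-sample t-test, normal approximation):
n = ((z_{α/2} + z_β) / d)²

z_{α/2} = 2.576 (for α = 0.01, two-sided)
z_β = 1.036 (for power = 0.85)
d = 0.5

n = ((2.576 + 1.036) / 0.5)²
n = (7.224)²
n ≈ 52.19
Round up to the next whole number: n = 53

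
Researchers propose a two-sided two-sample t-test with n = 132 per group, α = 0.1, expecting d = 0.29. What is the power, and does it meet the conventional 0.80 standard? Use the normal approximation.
Power ≈ 0.76; the study is underpowered (power < 0.80)

Power calculation (two-sample t-test, normal approximation):
z_β = d · √(n/2) - z_{α/2}
z_β = 0.29 · √(132/2) - 1.645
z_β = 0.29 · 8.124 - 1.645
z_β = 0.711

Power = Φ(z_β) = Φ(0.711) ≈ 0.761

Effect size d = 0.29 is small by Cohen's convention (0.2/0.5/0.8).

Threshold: power ≥ 0.80 is conventionally adequate.
Power ≈ 0.76 → the study is underpowered (power < 0.80).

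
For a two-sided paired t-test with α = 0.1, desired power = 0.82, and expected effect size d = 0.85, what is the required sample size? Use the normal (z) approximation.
n = 10 pairs

Sample size formula (paired t-test, normal approximation):
n = ((z_{α/2} + z_β) / d)²

z_{α/2} = 1.645 (for α = 0.1, two-sided)
z_β = 0.915 (for power = 0.82)
d = 0.85

n = ((1.645 + 0.915) / 0.85)²
n = (3.012)²
n ≈ 9.07
Round up to the next whole number: n = 10 pairs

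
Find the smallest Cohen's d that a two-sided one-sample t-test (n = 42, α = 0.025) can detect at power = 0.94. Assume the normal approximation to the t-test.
d ≈ 0.59

Minimum detectable effect (one-sample t-test, normal approximation):
d = (z_{α/2} + z_β) / √n
d = (2.241 + 1.555) / √42
d = 3.796 / 6.481
d ≈ 0.59

By Cohen's convention (0.2 small / 0.5 medium / 0.8 large): medium effect.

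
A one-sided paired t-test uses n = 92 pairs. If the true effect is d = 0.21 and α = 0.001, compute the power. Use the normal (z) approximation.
Power ≈ 0.14

Power calculation (paired t-test, normal approximation):
z_β = d · √n - z_α
z_β = 0.21 · √92 - 3.090
z_β = 0.21 · 9.592 - 3.090
z_β = -1.076

Power = Φ(z_β) = Φ(-1.076) ≈ 0.141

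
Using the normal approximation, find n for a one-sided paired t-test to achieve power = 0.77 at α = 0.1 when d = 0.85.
n = 6 pairs

Sample size formula (paired t-test, normal approximation):
n = ((z_α + z_β) / d)²

z_α = 1.282 (for α = 0.1, one-sided)
z_β = 0.739 (for power = 0.77)
d = 0.85

n = ((1.282 + 0.739) / 0.85)²
n = (2.378)²
n ≈ 5.65
Round up to the next whole number: n = 6 pairs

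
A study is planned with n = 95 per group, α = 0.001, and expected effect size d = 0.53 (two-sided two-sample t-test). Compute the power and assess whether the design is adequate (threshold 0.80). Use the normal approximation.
Power ≈ 0.64; the study is underpowered (power < 0.80)

Power calculation (two-sample t-test, normal approximation):
z_β = d · √(n/2) - z_{α/2}
z_β = 0.53 · √(95/2) - 3.291
z_β = 0.53 · 6.892 - 3.291
z_β = 0.362

Power = Φ(z_β) = Φ(0.362) ≈ 0.641

Effect size d = 0.53 is medium by Cohen's convention (0.2/0.5/0.8).

Threshold: power ≥ 0.80 is conventionally adequate.
Power ≈ 0.64 → the study is underpowered (power < 0.80).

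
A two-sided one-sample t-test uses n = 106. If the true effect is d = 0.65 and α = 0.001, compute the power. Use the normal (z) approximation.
Power ≈ 1.00

Power calculation (one-sample t-test, normal approximation):
z_β = d · √n - z_{α/2}
z_β = 0.65 · √106 - 3.291
z_β = 0.65 · 10.296 - 3.291
z_β = 3.402

Power = Φ(z_β) = Φ(3.402) ≈ 1.000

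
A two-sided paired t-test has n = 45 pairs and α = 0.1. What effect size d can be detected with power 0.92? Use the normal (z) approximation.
d ≈ 0.45

Minimum detectable effect (paired t-test, normal approximation):
d = (z_{α/2} + z_β) / √n
d = (1.645 + 1.405) / √45
d = 3.050 / 6.708
d ≈ 0.45

By Cohen's convention (0.2 small / 0.5 medium / 0.8 large): small effect.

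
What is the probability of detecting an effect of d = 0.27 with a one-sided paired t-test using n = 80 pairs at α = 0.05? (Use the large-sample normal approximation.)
Power ≈ 0.78

Power calculation (paired t-test, normal approximation):
z_β = d · √n - z_α
z_β = 0.27 · √80 - 1.645
z_β = 0.27 · 8.944 - 1.645
z_β = 0.770

Power = Φ(z_β) = Φ(0.770) ≈ 0.779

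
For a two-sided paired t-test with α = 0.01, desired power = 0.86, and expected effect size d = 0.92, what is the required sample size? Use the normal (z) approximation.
n = 16 pairs

Sample size formula (paired t-test, normal approximation):
n = ((z_{α/2} + z_β) / d)²

z_{α/2} = 2.576 (for α = 0.01, two-sided)
z_β = 1.080 (for power = 0.86)
d = 0.92

n = ((2.576 + 1.080) / 0.92)²
n = (3.974)²
n ≈ 15.79
Round up to the next whole number: n = 16 pairs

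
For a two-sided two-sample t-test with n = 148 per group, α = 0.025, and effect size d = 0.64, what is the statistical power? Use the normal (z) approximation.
Power ≈ 1.00

Power calculation (two-sample t-test, normal approximation):
z_β = d · √(n/2) - z_{α/2}
z_β = 0.64 · √(148/2) - 2.241
z_β = 0.64 · 8.602 - 2.241
z_β = 3.264

Power = Φ(z_β) = Φ(3.264) ≈ 0.999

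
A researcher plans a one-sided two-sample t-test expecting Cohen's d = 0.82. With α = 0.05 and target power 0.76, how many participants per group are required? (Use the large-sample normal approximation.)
n = 17 per group

Sample size formula (two-sample t-test, normal approximation):
n = 2 · ((z_α + z_β) / d)²

z_α = 1.645 (for α = 0.05, one-sided)
z_β = 0.706 (for power = 0.76)
d = 0.82

n = 2 · ((1.645 + 0.706) / 0.82)²
n = 2 · (2.867)²
n ≈ 16.44
Round up to the next whole number: n = 17 per group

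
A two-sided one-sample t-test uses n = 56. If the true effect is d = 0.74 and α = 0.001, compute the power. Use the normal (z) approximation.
Power ≈ 0.99

Power calculation (one-sample t-test, normal approximation):
z_β = d · √n - z_{α/2}
z_β = 0.74 · √56 - 3.291
z_β = 0.74 · 7.483 - 3.291
z_β = 2.247

Power = Φ(z_β) = Φ(2.247) ≈ 0.988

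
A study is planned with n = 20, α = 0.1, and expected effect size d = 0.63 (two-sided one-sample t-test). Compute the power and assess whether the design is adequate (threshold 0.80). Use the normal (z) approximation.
Power ≈ 0.88; the study is adequately powered (power ≥ 0.80)

Power calculation (one-sample t-test, normal approximation):
z_β = d · √n - z_{α/2}
z_β = 0.63 · √20 - 1.645
z_β = 0.63 · 4.472 - 1.645
z_β = 1.173

Power = Φ(z_β) = Φ(1.173) ≈ 0.880

Effect size d = 0.63 is medium by Cohen's convention (0.2/0.5/0.8).

Threshold: power ≥ 0.80 is conventionally adequate.
Power ≈ 0.88 → the study is adequately powered (power ≥ 0.80).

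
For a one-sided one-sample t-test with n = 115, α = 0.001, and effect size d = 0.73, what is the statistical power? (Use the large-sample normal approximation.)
Power ≈ 1.00

Power calculation (one-sample t-test, normal approximation):
z_β = d · √n - z_α
z_β = 0.73 · √115 - 3.090
z_β = 0.73 · 10.724 - 3.090
z_β = 4.738

Power = Φ(z_β) = Φ(4.738) ≈ 1.000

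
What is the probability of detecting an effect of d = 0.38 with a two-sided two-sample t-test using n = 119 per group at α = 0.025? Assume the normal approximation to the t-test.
Power ≈ 0.75

Power calculation (two-sample t-test, normal approximation):
z_β = d · √(n/2) - z_{α/2}
z_β = 0.38 · √(119/2) - 2.241
z_β = 0.38 · 7.714 - 2.241
z_β = 0.690

Power = Φ(z_β) = Φ(0.690) ≈ 0.755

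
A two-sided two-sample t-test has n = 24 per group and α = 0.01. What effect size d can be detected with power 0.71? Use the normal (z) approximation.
d ≈ 0.90

Minimum detectable effect (two-sample t-test, normal approximation):
d = (z_{α/2} + z_β) / √(n/2)
d = (2.576 + 0.553) / √(24/2)
d = 3.129 / 3.464
d ≈ 0.90

By Cohen's convention (0.2 small / 0.5 medium / 0.8 large): large effect.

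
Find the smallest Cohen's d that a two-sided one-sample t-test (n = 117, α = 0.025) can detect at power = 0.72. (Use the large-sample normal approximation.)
d ≈ 0.26

Minimum detectable effect (one-sample t-test, normal approximation):
d = (z_{α/2} + z_β) / √n
d = (2.241 + 0.583) / √117
d = 2.824 / 10.817
d ≈ 0.26

By Cohen's convention (0.2 small / 0.5 medium / 0.8 large): small effect.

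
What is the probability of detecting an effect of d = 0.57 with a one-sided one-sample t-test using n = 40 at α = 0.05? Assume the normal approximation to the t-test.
Power ≈ 0.98

Power calculation (one-sample t-test, normal approximation):
z_β = d · √n - z_α
z_β = 0.57 · √40 - 1.645
z_β = 0.57 · 6.325 - 1.645
z_β = 1.960

Power = Φ(z_β) = Φ(1.960) ≈ 0.975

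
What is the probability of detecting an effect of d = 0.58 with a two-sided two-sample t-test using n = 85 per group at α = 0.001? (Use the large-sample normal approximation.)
Power ≈ 0.69

Power calculation (two-sample t-test, normal approximation):
z_β = d · √(n/2) - z_{α/2}
z_β = 0.58 · √(85/2) - 3.291
z_β = 0.58 · 6.519 - 3.291
z_β = 0.491

Power = Φ(z_β) = Φ(0.491) ≈ 0.688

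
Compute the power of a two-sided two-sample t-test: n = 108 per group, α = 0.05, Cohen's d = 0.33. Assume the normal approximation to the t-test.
Power ≈ 0.68

Power calculation (two-sample t-test, normal approximation):
z_β = d · √(n/2) - z_{α/2}
z_β = 0.33 · √(108/2) - 1.960
z_β = 0.33 · 7.348 - 1.960
z_β = 0.465

Power = Φ(z_β) = Φ(0.465) ≈ 0.679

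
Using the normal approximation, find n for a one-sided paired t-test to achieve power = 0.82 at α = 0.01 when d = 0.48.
n = 46 pairs

Sample size formula (paired t-test, normal approximation):
n = ((z_α + z_β) / d)²

z_α = 2.326 (for α = 0.01, one-sided)
z_β = 0.915 (for power = 0.82)
d = 0.48

n = ((2.326 + 0.915) / 0.48)²
n = (6.752)²
n ≈ 45.59
Round up to the next whole number: n = 46 pairs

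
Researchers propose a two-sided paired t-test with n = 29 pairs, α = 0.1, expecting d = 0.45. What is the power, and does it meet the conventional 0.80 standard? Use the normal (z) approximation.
Power ≈ 0.78; the study is underpowered (power < 0.80)

Power calculation (paired t-test, normal approximation):
z_β = d · √n - z_{α/2}
z_β = 0.45 · √29 - 1.645
z_β = 0.45 · 5.385 - 1.645
z_β = 0.778

Power = Φ(z_β) = Φ(0.778) ≈ 0.782

Effect size d = 0.45 is small by Cohen's convention (0.2/0.5/0.8).

Threshold: power ≥ 0.80 is conventionally adequate.
Power ≈ 0.78 → the study is underpowered (power < 0.80).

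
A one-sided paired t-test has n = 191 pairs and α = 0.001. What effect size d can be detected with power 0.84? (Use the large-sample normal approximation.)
d ≈ 0.30

Minimum detectable effect (paired t-test, normal approximation):
d = (z_α + z_β) / √n
d = (3.090 + 0.994) / √191
d = 4.085 / 13.820
d ≈ 0.30

By Cohen's convention (0.2 small / 0.5 medium / 0.8 large): small effect.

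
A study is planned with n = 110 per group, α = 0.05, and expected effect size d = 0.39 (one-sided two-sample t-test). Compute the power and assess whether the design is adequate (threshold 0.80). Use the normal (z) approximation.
Power ≈ 0.89; the study is adequately powered (power ≥ 0.80)

Power calculation (two-sample t-test, normal approximation):
z_β = d · √(n/2) - z_α
z_β = 0.39 · √(110/2) - 1.645
z_β = 0.39 · 7.416 - 1.645
z_β = 1.247

Power = Φ(z_β) = Φ(1.247) ≈ 0.894

Effect size d = 0.39 is small by Cohen's convention (0.2/0.5/0.8).

Threshold: power ≥ 0.80 is conventionally adequate.
Power ≈ 0.89 → the study is adequately powered (power ≥ 0.80).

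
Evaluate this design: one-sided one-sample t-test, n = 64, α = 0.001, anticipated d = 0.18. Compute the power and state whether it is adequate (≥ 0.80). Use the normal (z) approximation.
Power ≈ 0.05; the study is underpowered (power < 0.80)

Power calculation (one-sample t-test, normal approximation):
z_β = d · √n - z_α
z_β = 0.18 · √64 - 3.090
z_β = 0.18 · 8.000 - 3.090
z_β = -1.650

Power = Φ(z_β) = Φ(-1.650) ≈ 0.049

Effect size d = 0.18 is very small by Cohen's convention (0.2/0.5/0.8).

Threshold: power ≥ 0.80 is conventionally adequate.
Power ≈ 0.05 → the study is underpowered (power < 0.80).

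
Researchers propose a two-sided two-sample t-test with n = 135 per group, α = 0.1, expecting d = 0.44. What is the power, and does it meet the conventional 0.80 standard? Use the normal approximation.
Power ≈ 0.98; the study is adequately powered (power ≥ 0.80)

Power calculation (two-sample t-test, normal approximation):
z_β = d · √(n/2) - z_{α/2}
z_β = 0.44 · √(135/2) - 1.645
z_β = 0.44 · 8.216 - 1.645
z_β = 1.970

Power = Φ(z_β) = Φ(1.970) ≈ 0.976

Effect size d = 0.44 is small by Cohen's convention (0.2/0.5/0.8).

Threshold: power ≥ 0.80 is conventionally adequate.
Power ≈ 0.98 → the study is adequately powered (power ≥ 0.80).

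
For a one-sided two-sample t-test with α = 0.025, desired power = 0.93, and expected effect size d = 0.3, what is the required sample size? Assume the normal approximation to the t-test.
n = 263 per group

Sample size formula (two-sample t-test, normal approximation):
n = 2 · ((z_α + z_β) / d)²

z_α = 1.960 (for α = 0.025, one-sided)
z_β = 1.476 (for power = 0.93)
d = 0.3

n = 2 · ((1.960 + 1.476) / 0.3)²
n = 2 · (11.453)²
n ≈ 262.34
Round up to the next whole number: n = 263 per group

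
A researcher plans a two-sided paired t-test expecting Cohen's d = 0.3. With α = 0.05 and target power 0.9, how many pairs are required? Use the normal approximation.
n = 117 pairs

Sample size formula (paired t-test, normal approximation):
n = ((z_{α/2} + z_β) / d)²

z_{α/2} = 1.960 (for α = 0.05, two-sided)
z_β = 1.282 (for power = 0.9)
d = 0.3

n = ((1.960 + 1.282) / 0.3)²
n = (10.807)²
n ≈ 116.79
Round up to the next whole number: n = 117 pairs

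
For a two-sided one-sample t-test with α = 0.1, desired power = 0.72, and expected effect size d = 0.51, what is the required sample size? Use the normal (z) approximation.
n = 20

Sample size formula (one-sample t-test, normal approximation):
n = ((z_{α/2} + z_β) / d)²

z_{α/2} = 1.645 (for α = 0.1, two-sided)
z_β = 0.583 (for power = 0.72)
d = 0.51

n = ((1.645 + 0.583) / 0.51)²
n = (4.369)²
n ≈ 19.09
Round up to the next whole number: n = 20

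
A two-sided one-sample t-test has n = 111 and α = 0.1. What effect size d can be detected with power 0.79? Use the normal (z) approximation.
d ≈ 0.23

Minimum detectable effect (one-sample t-test, normal approximation):
d = (z_{α/2} + z_β) / √n
d = (1.645 + 0.806) / √111
d = 2.451 / 10.536
d ≈ 0.23

By Cohen's convention (0.2 small / 0.5 medium / 0.8 large): small effect.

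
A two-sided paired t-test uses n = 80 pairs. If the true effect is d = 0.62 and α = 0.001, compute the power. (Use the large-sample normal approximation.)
Power ≈ 0.99

Power calculation (paired t-test, normal approximation):
z_β = d · √n - z_{α/2}
z_β = 0.62 · √80 - 3.291
z_β = 0.62 · 8.944 - 3.291
z_β = 2.255

Power = Φ(z_β) = Φ(2.255) ≈ 0.988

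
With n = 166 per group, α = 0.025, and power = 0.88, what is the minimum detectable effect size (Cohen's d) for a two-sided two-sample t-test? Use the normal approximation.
d ≈ 0.37

Minimum detectable effect (two-sample t-test, normal approximation):
d = (z_{α/2} + z_β) / √(n/2)
d = (2.241 + 1.175) / √(166/2)
d = 3.416 / 9.110
d ≈ 0.37

By Cohen's convention (0.2 small / 0.5 medium / 0.8 large): small effect.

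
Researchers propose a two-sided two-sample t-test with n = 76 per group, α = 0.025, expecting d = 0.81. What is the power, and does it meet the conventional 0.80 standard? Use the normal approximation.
Power ≈ 1.00; the study is adequately powered (power ≥ 0.80)

Power calculation (two-sample t-test, normal approximation):
z_β = d · √(n/2) - z_{α/2}
z_β = 0.81 · √(76/2) - 2.241
z_β = 0.81 · 6.164 - 2.241
z_β = 2.752

Power = Φ(z_β) = Φ(2.752) ≈ 0.997

Effect size d = 0.81 is large by Cohen's convention (0.2/0.5/0.8).

Threshold: power ≥ 0.80 is conventionally adequate.
Power ≈ 1.00 → the study is adequately powered (power ≥ 0.80).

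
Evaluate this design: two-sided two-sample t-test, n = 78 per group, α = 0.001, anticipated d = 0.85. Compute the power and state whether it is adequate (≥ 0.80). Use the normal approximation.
Power ≈ 0.98; the study is adequately powered (power ≥ 0.80)

Power calculation (two-sample t-test, normal approximation):
z_β = d · √(n/2) - z_{α/2}
z_β = 0.85 · √(78/2) - 3.291
z_β = 0.85 · 6.245 - 3.291
z_β = 2.018

Power = Φ(z_β) = Φ(2.018) ≈ 0.978

Effect size d = 0.85 is large by Cohen's convention (0.2/0.5/0.8).

Threshold: power ≥ 0.80 is conventionally adequate.
Power ≈ 0.98 → the study is adequately powered (power ≥ 0.80).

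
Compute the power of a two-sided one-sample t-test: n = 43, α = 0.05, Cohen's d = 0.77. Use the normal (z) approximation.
Power ≈ 1.00

Power calculation (one-sample t-test, normal approximation):
z_β = d · √n - z_{α/2}
z_β = 0.77 · √43 - 1.960
z_β = 0.77 · 6.557 - 1.960
z_β = 3.089

Power = Φ(z_β) = Φ(3.089) ≈ 0.999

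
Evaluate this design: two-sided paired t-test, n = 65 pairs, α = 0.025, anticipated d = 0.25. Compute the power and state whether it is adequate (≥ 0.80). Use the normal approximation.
Power ≈ 0.41; the study is underpowered (power < 0.80)

Power calculation (paired t-test, normal approximation):
z_β = d · √n - z_{α/2}
z_β = 0.25 · √65 - 2.241
z_β = 0.25 · 8.062 - 2.241
z_β = -0.226

Power = Φ(z_β) = Φ(-0.226) ≈ 0.411

Effect size d = 0.25 is small by Cohen's convention (0.2/0.5/0.8).

Threshold: power ≥ 0.80 is conventionally adequate.
Power ≈ 0.41 → the study is underpowered (power < 0.80).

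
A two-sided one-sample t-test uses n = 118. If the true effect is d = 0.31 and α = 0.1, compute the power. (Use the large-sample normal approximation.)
Power ≈ 0.96

Power calculation (one-sample t-test, normal approximation):
z_β = d · √n - z_{α/2}
z_β = 0.31 · √118 - 1.645
z_β = 0.31 · 10.863 - 1.645
z_β = 1.723

Power = Φ(z_β) = Φ(1.723) ≈ 0.958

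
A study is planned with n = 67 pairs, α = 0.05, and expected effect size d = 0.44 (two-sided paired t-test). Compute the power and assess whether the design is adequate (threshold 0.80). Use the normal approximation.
Power ≈ 0.95; the study is adequately powered (power ≥ 0.80)

Power calculation (paired t-test, normal approximation):
z_β = d · √n - z_{α/2}
z_β = 0.44 · √67 - 1.960
z_β = 0.44 · 8.185 - 1.960
z_β = 1.642

Power = Φ(z_β) = Φ(1.642) ≈ 0.950

Effect size d = 0.44 is small by Cohen's convention (0.2/0.5/0.8).

Threshold: power ≥ 0.80 is conventionally adequate.
Power ≈ 0.95 → the study is adequately powered (power ≥ 0.80).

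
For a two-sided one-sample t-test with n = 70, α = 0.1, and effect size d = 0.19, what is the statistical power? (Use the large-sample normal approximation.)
Power ≈ 0.48

Power calculation (one-sample t-test, normal approximation):
z_β = d · √n - z_{α/2}
z_β = 0.19 · √70 - 1.645
z_β = 0.19 · 8.367 - 1.645
z_β = -0.055

Power = Φ(z_β) = Φ(-0.055) ≈ 0.478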